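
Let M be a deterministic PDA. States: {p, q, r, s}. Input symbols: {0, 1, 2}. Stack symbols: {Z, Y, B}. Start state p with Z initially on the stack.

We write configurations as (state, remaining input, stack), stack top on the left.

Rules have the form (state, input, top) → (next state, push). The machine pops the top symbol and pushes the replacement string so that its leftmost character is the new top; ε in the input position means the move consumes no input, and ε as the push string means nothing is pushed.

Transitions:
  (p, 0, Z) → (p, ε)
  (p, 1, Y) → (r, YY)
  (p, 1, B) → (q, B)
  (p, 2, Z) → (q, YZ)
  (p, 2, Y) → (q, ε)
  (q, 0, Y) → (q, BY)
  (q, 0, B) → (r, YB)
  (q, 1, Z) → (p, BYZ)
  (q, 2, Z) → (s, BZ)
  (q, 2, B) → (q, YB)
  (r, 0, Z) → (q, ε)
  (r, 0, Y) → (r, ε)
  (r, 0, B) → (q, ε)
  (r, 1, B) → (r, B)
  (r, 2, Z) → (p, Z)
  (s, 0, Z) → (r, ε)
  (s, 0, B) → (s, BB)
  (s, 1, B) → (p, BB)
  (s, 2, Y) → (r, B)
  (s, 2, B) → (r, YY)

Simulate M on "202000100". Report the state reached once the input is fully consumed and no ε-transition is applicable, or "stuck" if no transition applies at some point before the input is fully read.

q

(p, 202000100, Z)
  read 2, top Z: go to q, push YZ → (q, 02000100, YZ)
  read 0, top Y: go to q, push BY → (q, 2000100, BYZ)
  read 2, top B: go to q, push YB → (q, 000100, YBYZ)
  read 0, top Y: go to q, push BY → (q, 00100, BYBYZ)
  read 0, top B: go to r, push YB → (r, 0100, YBYBYZ)
  read 0, top Y: go to r, push ε → (r, 100, BYBYZ)
  read 1, top B: go to r, push B → (r, 00, BYBYZ)
  read 0, top B: go to q, push ε → (q, 0, YBYZ)
  read 0, top Y: go to q, push BY → (q, ε, BYBYZ)
All input consumed; M is in state q.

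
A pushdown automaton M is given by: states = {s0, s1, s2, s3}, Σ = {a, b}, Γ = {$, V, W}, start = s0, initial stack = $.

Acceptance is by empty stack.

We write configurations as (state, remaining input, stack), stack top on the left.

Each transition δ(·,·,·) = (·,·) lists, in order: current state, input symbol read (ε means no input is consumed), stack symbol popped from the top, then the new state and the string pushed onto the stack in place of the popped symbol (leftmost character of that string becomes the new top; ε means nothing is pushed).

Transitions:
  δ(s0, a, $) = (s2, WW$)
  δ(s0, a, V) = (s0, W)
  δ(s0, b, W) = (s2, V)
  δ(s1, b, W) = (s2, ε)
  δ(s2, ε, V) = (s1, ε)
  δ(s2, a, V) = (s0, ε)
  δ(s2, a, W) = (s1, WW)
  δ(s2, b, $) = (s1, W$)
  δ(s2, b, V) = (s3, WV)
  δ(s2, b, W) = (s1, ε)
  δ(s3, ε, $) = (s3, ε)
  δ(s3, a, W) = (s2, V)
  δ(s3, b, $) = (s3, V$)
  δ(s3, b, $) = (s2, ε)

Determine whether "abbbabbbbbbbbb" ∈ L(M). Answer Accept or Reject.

No computation consumes all input and empties the stack.

Reject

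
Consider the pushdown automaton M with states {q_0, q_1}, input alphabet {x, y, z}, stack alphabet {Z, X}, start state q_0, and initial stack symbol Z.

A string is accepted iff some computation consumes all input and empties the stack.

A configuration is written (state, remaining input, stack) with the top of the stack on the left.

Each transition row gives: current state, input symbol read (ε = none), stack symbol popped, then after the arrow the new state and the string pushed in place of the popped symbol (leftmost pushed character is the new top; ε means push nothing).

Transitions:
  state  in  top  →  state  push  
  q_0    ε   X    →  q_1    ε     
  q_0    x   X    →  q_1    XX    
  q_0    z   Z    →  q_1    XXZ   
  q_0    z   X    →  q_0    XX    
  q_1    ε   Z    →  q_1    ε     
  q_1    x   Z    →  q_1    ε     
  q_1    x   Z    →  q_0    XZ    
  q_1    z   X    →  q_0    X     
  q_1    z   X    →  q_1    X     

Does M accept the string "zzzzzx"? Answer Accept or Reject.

Accept

One accepting computation: (q_0, zzzzzx, Z) ⊢ (q_1, zzzzx, XXZ) ⊢ (q_0, zzzx, XXZ) ⊢ (q_1, zzzx, XZ) ⊢ (q_1, zzx, XZ) ⊢ (q_1, zx, XZ) ⊢ (q_0, x, XZ) ⊢ (q_1, x, Z) ⊢ (q_1, ε, ε)
All input consumed and the stack is empty.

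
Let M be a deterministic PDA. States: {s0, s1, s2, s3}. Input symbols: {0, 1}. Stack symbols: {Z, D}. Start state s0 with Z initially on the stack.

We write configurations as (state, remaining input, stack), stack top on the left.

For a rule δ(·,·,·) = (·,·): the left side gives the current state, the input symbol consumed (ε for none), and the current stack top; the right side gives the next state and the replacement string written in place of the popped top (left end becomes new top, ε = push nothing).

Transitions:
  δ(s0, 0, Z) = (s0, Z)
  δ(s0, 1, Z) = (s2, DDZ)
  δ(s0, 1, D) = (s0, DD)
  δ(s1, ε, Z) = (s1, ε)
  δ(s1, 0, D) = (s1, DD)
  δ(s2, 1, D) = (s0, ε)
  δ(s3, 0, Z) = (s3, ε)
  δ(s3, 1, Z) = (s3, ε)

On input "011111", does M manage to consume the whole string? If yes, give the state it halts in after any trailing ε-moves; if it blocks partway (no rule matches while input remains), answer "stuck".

(s0, 011111, Z) ⊢ (s0, 11111, Z) ⊢ (s2, 1111, DDZ) ⊢ (s0, 111, DZ) ⊢ (s0, 11, DDZ) ⊢ (s0, 1, DDDZ) ⊢ (s0, ε, DDDDZ)
All input consumed; M is in state s0.

s0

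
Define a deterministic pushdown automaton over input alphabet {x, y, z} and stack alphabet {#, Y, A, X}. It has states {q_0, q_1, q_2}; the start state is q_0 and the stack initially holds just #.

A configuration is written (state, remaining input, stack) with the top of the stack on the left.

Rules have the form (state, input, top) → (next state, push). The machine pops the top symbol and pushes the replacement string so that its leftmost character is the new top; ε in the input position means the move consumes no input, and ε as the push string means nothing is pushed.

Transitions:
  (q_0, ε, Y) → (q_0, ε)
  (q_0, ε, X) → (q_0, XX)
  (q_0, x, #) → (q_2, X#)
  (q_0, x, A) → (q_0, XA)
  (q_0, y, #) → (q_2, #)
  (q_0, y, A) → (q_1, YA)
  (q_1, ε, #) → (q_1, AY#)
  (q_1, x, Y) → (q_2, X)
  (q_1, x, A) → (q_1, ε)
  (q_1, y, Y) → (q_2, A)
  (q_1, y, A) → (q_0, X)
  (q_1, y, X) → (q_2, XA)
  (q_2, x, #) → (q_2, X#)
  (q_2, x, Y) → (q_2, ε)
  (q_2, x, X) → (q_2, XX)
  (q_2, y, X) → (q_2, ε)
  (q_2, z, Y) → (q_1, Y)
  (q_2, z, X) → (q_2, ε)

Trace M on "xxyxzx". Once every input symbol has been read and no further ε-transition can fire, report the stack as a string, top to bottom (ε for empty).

(q_0, xxyxzx, #)
  read x, top #: go to q_2, push X# → (q_2, xyxzx, X#)
  read x, top X: go to q_2, push XX → (q_2, yxzx, XX#)
  read y, top X: go to q_2, push ε → (q_2, xzx, X#)
  read x, top X: go to q_2, push XX → (q_2, zx, XX#)
  read z, top X: go to q_2, push ε → (q_2, x, X#)
  read x, top X: go to q_2, push XX → (q_2, ε, XX#)
All input consumed in state q_2 with stack XX#.

XX#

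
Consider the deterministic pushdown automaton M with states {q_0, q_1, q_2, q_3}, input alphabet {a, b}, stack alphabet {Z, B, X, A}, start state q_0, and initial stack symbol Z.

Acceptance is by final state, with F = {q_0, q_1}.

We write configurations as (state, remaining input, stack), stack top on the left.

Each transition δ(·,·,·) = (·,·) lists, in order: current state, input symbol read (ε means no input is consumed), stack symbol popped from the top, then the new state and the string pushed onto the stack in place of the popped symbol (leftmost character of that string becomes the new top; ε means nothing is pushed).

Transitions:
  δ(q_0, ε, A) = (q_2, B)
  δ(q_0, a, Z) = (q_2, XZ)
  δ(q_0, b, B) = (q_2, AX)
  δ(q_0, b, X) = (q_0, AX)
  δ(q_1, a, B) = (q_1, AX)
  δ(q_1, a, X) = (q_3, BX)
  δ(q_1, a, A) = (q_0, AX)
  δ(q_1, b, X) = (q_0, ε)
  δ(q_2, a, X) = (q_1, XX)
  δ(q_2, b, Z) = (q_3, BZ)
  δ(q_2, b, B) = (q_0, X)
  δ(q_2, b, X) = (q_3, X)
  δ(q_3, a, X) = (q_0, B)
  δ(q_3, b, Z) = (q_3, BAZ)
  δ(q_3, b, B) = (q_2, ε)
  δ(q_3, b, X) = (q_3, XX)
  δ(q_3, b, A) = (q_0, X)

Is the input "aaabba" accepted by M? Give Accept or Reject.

(q_0, aaabba, Z) ⊢ (q_2, aabba, XZ) ⊢ (q_1, abba, XXZ) ⊢ (q_3, bba, BXXZ) ⊢ (q_2, ba, XXZ) ⊢ (q_3, a, XXZ) ⊢ (q_0, ε, BXZ)
All input consumed; state q_0 ∈ F.

Accept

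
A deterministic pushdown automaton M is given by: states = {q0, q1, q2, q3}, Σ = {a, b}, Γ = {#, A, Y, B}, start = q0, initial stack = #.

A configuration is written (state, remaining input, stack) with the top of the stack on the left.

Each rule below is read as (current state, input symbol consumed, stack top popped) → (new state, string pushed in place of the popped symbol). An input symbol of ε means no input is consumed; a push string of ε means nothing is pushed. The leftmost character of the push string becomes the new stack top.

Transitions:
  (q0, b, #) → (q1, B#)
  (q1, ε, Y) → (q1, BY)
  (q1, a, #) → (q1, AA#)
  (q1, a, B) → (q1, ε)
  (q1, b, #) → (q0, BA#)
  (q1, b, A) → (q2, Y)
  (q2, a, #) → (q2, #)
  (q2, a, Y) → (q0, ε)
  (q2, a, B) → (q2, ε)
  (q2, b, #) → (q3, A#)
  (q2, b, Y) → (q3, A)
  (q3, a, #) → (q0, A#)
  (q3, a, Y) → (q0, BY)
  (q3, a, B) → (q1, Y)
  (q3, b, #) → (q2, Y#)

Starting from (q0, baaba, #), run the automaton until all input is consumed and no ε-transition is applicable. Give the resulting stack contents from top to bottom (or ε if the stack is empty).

A#

(q0, baaba, #)
  read b, top #: go to q1, push B# → (q1, aaba, B#)
  read a, top B: go to q1, push ε → (q1, aba, #)
  read a, top #: go to q1, push AA# → (q1, ba, AA#)
  read b, top A: go to q2, push Y → (q2, a, YA#)
  read a, top Y: go to q0, push ε → (q0, ε, A#)
All input consumed in state q0 with stack A#.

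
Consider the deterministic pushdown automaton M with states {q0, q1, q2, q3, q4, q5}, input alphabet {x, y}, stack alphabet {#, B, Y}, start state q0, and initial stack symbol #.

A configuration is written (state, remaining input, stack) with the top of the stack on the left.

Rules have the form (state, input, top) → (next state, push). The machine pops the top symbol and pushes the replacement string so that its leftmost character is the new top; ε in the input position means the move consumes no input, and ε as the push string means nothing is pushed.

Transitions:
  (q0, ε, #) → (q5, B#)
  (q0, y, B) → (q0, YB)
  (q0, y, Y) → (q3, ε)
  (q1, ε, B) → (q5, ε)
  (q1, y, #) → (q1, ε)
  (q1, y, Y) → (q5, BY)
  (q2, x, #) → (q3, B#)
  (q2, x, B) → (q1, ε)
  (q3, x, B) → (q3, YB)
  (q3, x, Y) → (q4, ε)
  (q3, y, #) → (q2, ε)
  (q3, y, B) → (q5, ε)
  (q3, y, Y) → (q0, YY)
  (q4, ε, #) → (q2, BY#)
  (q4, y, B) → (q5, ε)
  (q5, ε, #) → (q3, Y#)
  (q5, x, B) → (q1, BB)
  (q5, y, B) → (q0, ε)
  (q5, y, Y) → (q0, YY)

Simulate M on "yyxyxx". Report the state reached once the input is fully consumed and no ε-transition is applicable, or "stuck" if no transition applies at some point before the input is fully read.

(q0, yyxyxx, #)
  ε-move, top #: go to q5, push B# → (q5, yyxyxx, B#)
  read y, top B: go to q0, push ε → (q0, yxyxx, #)
  ε-move, top #: go to q5, push B# → (q5, yxyxx, B#)
  read y, top B: go to q0, push ε → (q0, xyxx, #)
  ε-move, top #: go to q5, push B# → (q5, xyxx, B#)
  read x, top B: go to q1, push BB → (q1, yxx, BB#)
  ε-move, top B: go to q5, push ε → (q5, yxx, B#)
  read y, top B: go to q0, push ε → (q0, xx, #)
  ε-move, top #: go to q5, push B# → (q5, xx, B#)
  read x, top B: go to q1, push BB → (q1, x, BB#)
  ε-move, top B: go to q5, push ε → (q5, x, B#)
  read x, top B: go to q1, push BB → (q1, ε, BB#)
  ε-move, top B: go to q5, push ε → (q5, ε, B#)
All input consumed; M is in state q5.

q5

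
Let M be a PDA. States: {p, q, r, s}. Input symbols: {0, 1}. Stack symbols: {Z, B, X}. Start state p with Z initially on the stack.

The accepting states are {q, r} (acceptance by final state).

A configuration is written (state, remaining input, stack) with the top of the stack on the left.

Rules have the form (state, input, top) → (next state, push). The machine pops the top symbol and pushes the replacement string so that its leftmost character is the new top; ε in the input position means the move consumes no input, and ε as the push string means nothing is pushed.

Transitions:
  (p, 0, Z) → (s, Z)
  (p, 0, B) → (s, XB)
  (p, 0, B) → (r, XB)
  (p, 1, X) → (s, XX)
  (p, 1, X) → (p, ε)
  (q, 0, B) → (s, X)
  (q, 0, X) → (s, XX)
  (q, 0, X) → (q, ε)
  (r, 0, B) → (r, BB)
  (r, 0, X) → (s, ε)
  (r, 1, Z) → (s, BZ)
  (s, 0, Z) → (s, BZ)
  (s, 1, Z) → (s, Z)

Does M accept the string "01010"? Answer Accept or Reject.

No computation consumes all input and reaches a final state.

Reject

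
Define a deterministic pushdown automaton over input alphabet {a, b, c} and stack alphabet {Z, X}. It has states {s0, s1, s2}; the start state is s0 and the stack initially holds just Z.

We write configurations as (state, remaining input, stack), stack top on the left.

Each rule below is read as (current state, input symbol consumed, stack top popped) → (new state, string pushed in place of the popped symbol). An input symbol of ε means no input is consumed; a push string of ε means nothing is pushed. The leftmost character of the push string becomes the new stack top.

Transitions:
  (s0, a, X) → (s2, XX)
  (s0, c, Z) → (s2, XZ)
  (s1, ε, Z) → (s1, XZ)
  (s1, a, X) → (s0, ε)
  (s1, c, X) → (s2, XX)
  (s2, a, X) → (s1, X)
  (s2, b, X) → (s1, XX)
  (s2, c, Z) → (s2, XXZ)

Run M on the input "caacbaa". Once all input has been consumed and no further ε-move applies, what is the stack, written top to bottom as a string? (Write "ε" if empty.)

(s0, caacbaa, Z) ⊢ (s2, aacbaa, XZ) ⊢ (s1, acbaa, XZ) ⊢ (s0, cbaa, Z) ⊢ (s2, baa, XZ) ⊢ (s1, aa, XXZ) ⊢ (s0, a, XZ) ⊢ (s2, ε, XXZ)
All input consumed in state s2 with stack XXZ.

XXZ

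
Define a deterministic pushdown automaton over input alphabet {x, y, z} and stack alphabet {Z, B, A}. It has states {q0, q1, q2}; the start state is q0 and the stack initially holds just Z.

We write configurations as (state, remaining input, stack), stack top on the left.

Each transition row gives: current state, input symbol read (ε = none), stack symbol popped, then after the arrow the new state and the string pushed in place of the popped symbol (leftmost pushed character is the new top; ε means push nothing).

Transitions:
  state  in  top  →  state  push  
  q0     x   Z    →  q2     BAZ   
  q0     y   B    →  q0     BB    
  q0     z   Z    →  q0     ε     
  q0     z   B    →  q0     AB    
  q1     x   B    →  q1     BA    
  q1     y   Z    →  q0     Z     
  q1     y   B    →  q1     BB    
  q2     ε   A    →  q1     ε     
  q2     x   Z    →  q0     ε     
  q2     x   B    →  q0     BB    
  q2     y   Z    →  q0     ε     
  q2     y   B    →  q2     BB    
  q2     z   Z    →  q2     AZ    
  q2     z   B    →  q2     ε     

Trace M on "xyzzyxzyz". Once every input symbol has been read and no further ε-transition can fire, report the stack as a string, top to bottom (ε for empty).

ε

(q0, xyzzyxzyz, Z)
  read x, top Z: go to q2, push BAZ → (q2, yzzyxzyz, BAZ)
  read y, top B: go to q2, push BB → (q2, zzyxzyz, BBAZ)
  read z, top B: go to q2, push ε → (q2, zyxzyz, BAZ)
  read z, top B: go to q2, push ε → (q2, yxzyz, AZ)
  ε-move, top A: go to q1, push ε → (q1, yxzyz, Z)
  read y, top Z: go to q0, push Z → (q0, xzyz, Z)
  read x, top Z: go to q2, push BAZ → (q2, zyz, BAZ)
  read z, top B: go to q2, push ε → (q2, yz, AZ)
  ε-move, top A: go to q1, push ε → (q1, yz, Z)
  read y, top Z: go to q0, push Z → (q0, z, Z)
  read z, top Z: go to q0, push ε → (q0, ε, ε)
All input consumed in state q0 with stack ε.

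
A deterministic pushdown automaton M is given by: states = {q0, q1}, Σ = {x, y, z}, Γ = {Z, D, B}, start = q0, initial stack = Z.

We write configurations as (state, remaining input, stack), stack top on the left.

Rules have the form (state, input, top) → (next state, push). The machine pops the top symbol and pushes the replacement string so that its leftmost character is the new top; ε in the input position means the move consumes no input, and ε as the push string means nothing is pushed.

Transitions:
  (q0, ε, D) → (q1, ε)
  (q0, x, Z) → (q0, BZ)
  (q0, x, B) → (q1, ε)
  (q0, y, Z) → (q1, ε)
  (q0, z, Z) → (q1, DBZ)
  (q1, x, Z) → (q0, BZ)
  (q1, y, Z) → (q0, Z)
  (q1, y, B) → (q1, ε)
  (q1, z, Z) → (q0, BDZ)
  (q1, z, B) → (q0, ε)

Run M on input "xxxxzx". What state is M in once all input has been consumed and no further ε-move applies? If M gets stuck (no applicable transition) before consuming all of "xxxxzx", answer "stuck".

(q0, xxxxzx, Z) ⊢ (q0, xxxzx, BZ) ⊢ (q1, xxzx, Z) ⊢ (q0, xzx, BZ) ⊢ (q1, zx, Z) ⊢ (q0, x, BDZ) ⊢ (q1, ε, DZ)
All input consumed; M is in state q1.

q1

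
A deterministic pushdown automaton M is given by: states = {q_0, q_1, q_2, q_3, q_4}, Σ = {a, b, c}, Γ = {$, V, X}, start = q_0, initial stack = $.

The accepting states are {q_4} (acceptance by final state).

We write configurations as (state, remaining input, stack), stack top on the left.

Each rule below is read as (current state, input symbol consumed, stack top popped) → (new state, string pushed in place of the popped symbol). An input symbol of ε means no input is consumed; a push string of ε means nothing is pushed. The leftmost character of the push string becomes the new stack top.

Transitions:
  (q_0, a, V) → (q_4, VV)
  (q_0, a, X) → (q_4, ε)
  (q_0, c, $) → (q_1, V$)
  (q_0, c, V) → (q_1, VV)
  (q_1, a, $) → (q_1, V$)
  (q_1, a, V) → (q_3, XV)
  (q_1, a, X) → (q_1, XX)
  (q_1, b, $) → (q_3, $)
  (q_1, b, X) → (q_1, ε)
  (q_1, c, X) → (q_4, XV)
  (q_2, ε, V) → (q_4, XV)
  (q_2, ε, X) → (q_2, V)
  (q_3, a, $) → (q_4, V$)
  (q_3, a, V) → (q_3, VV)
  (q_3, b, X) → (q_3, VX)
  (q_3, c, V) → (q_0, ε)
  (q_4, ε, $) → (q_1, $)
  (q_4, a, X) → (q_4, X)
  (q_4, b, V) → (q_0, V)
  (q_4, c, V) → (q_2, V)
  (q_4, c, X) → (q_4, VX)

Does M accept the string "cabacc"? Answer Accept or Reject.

Reject

(q_0, cabacc, $)
  read c, top $: go to q_1, push V$ → (q_1, abacc, V$)
  read a, top V: go to q_3, push XV → (q_3, bacc, XV$)
  read b, top X: go to q_3, push VX → (q_3, acc, VXV$)
  read a, top V: go to q_3, push VV → (q_3, cc, VVXV$)
  read c, top V: go to q_0, push ε → (q_0, c, VXV$)
  read c, top V: go to q_1, push VV → (q_1, ε, VVXV$)
All input consumed; state q_1 ∉ F and no further ε-move applies.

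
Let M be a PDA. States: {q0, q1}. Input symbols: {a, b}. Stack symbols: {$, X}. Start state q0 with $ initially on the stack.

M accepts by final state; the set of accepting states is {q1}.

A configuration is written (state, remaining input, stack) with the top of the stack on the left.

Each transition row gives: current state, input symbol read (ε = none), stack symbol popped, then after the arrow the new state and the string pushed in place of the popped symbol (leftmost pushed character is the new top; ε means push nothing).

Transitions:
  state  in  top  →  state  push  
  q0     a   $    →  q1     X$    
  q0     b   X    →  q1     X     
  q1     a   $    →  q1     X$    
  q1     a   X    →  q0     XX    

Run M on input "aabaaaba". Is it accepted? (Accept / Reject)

No computation consumes all input and reaches a final state.

Reject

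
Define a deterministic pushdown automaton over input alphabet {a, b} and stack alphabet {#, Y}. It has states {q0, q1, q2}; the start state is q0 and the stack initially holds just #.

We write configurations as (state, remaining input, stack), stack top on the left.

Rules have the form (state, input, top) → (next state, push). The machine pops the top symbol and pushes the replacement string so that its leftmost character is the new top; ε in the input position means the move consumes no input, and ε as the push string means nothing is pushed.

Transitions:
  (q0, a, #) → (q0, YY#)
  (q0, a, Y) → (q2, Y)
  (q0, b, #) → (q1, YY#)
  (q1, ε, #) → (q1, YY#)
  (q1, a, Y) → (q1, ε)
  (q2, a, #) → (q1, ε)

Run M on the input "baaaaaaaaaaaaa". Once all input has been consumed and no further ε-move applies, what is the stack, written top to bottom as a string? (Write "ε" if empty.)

(q0, baaaaaaaaaaaaa, #)
  read b, top #: go to q1, push YY# → (q1, aaaaaaaaaaaaa, YY#)
  read a, top Y: go to q1, push ε → (q1, aaaaaaaaaaaa, Y#)
  read a, top Y: go to q1, push ε → (q1, aaaaaaaaaaa, #)
  ε-move, top #: go to q1, push YY# → (q1, aaaaaaaaaaa, YY#)
  read a, top Y: go to q1, push ε → (q1, aaaaaaaaaa, Y#)
  read a, top Y: go to q1, push ε → (q1, aaaaaaaaa, #)
  ε-move, top #: go to q1, push YY# → (q1, aaaaaaaaa, YY#)
  read a, top Y: go to q1, push ε → (q1, aaaaaaaa, Y#)
  read a, top Y: go to q1, push ε → (q1, aaaaaaa, #)
  ε-move, top #: go to q1, push YY# → (q1, aaaaaaa, YY#)
  read a, top Y: go to q1, push ε → (q1, aaaaaa, Y#)
  read a, top Y: go to q1, push ε → (q1, aaaaa, #)
  ε-move, top #: go to q1, push YY# → (q1, aaaaa, YY#)
  read a, top Y: go to q1, push ε → (q1, aaaa, Y#)
  read a, top Y: go to q1, push ε → (q1, aaa, #)
  ε-move, top #: go to q1, push YY# → (q1, aaa, YY#)
  read a, top Y: go to q1, push ε → (q1, aa, Y#)
  read a, top Y: go to q1, push ε → (q1, a, #)
  ε-move, top #: go to q1, push YY# → (q1, a, YY#)
  read a, top Y: go to q1, push ε → (q1, ε, Y#)
All input consumed in state q1 with stack Y#.

Y#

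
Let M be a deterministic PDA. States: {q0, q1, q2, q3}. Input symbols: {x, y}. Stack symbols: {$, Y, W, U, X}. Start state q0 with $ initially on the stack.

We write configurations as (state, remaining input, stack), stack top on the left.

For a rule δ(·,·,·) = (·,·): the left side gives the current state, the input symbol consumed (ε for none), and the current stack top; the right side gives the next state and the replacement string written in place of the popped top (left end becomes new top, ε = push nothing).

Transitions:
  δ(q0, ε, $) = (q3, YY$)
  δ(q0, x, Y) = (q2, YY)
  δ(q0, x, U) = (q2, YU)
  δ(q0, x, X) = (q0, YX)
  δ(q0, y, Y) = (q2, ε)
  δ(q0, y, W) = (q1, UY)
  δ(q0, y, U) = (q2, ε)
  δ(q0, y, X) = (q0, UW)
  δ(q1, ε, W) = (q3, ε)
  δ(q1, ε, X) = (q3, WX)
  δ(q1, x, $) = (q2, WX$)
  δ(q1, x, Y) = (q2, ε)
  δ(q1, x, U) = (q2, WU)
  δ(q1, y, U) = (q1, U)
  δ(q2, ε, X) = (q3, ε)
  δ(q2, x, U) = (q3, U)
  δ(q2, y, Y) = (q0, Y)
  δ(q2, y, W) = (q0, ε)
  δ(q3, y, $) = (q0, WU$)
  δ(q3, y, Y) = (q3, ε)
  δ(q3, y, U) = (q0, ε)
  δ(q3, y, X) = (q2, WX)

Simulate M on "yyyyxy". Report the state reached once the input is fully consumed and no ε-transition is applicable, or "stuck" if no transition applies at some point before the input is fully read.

q0

(q0, yyyyxy, $)
  ε-move, top $: go to q3, push YY$ → (q3, yyyyxy, YY$)
  read y, top Y: go to q3, push ε → (q3, yyyxy, Y$)
  read y, top Y: go to q3, push ε → (q3, yyxy, $)
  read y, top $: go to q0, push WU$ → (q0, yxy, WU$)
  read y, top W: go to q1, push UY → (q1, xy, UYU$)
  read x, top U: go to q2, push WU → (q2, y, WUYU$)
  read y, top W: go to q0, push ε → (q0, ε, UYU$)
All input consumed; M is in state q0.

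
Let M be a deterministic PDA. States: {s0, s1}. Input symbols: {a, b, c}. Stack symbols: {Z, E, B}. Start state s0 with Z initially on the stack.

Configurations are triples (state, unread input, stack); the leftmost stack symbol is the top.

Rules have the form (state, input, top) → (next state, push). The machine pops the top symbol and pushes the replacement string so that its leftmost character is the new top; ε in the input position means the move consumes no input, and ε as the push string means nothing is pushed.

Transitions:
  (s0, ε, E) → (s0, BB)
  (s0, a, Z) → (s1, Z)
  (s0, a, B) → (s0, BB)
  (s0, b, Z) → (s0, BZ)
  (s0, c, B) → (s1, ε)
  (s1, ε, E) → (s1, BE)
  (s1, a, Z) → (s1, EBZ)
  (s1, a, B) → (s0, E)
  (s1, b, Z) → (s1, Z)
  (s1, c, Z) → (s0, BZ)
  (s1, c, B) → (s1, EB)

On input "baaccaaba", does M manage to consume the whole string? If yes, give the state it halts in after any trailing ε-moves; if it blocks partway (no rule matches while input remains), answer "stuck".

stuck

(s0, baaccaaba, Z)
  read b, top Z: go to s0, push BZ → (s0, aaccaaba, BZ)
  read a, top B: go to s0, push BB → (s0, accaaba, BBZ)
  read a, top B: go to s0, push BB → (s0, ccaaba, BBBZ)
  read c, top B: go to s1, push ε → (s1, caaba, BBZ)
  read c, top B: go to s1, push EB → (s1, aaba, EBBZ)
  ε-move, top E: go to s1, push BE → (s1, aaba, BEBBZ)
  read a, top B: go to s0, push E → (s0, aba, EEBBZ)
  ε-move, top E: go to s0, push BB → (s0, aba, BBEBBZ)
  read a, top B: go to s0, push BB → (s0, ba, BBBEBBZ)
No transition for (s0, b, top B); M blocks with input ba remaining.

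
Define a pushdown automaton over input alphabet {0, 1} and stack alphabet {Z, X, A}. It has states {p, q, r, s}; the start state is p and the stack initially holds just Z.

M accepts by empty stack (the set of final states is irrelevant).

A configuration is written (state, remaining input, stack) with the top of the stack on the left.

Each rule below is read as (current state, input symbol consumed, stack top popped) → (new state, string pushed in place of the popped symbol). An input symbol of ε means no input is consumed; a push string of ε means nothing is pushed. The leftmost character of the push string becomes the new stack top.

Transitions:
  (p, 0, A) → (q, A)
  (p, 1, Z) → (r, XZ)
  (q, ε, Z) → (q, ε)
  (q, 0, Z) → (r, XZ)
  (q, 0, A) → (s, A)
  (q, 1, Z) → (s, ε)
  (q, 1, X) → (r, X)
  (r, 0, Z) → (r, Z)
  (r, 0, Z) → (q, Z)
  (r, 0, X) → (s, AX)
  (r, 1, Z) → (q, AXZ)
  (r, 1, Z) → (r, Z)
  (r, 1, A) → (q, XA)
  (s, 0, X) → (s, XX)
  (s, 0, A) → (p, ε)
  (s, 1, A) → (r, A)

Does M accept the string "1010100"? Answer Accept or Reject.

No computation consumes all input and empties the stack.

Reject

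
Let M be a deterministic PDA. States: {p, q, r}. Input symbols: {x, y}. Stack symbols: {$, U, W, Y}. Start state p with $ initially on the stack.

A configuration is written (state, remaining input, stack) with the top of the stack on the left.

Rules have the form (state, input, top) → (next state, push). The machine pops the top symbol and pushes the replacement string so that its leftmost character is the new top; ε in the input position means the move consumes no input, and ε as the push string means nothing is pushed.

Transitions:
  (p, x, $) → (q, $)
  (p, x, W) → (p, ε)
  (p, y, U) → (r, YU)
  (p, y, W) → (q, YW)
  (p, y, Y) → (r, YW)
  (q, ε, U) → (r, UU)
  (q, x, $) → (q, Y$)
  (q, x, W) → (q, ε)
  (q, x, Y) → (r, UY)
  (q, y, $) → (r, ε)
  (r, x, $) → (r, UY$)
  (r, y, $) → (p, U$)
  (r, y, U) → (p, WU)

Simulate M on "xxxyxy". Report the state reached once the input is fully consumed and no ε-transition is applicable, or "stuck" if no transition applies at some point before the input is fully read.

r

(p, xxxyxy, $) ⊢ (q, xxyxy, $) ⊢ (q, xyxy, Y$) ⊢ (r, yxy, UY$) ⊢ (p, xy, WUY$) ⊢ (p, y, UY$) ⊢ (r, ε, YUY$)
All input consumed; M is in state r.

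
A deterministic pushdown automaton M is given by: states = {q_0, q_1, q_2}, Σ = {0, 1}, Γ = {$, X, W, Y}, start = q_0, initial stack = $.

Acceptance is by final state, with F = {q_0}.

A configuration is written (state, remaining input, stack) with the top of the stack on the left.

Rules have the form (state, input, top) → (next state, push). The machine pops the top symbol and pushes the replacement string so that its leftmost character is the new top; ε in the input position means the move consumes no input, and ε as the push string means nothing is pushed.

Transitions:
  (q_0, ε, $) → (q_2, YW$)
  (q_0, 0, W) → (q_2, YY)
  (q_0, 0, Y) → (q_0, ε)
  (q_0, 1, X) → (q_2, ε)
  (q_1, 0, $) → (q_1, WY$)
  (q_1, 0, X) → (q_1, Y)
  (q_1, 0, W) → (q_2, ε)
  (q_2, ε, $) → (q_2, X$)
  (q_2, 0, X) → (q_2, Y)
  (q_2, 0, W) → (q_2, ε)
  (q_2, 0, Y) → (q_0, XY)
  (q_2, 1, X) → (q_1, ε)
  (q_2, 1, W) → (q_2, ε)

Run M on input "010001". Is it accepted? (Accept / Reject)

(q_0, 010001, $) ⊢ (q_2, 010001, YW$) ⊢ (q_0, 10001, XYW$) ⊢ (q_2, 0001, YW$) ⊢ (q_0, 001, XYW$)
No transition applies at (q_0, 001, XYW$); input not fully consumed.

Reject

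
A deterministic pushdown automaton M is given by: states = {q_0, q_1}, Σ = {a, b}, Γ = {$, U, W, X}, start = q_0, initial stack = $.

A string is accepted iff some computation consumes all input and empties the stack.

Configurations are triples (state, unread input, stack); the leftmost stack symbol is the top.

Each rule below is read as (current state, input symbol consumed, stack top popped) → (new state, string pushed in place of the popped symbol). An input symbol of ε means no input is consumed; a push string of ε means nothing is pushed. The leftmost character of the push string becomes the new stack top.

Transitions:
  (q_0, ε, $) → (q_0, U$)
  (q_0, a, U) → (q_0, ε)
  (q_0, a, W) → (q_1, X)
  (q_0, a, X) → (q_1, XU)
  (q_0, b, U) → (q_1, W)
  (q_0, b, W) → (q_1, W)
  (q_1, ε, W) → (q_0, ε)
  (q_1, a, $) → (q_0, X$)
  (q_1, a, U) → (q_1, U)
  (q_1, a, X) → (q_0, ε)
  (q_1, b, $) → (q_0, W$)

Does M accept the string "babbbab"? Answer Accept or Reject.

(q_0, babbbab, $) ⊢ (q_0, babbbab, U$) ⊢ (q_1, abbbab, W$) ⊢ (q_0, abbbab, $) ⊢ (q_0, abbbab, U$) ⊢ (q_0, bbbab, $) ⊢ (q_0, bbbab, U$) ⊢ (q_1, bbab, W$) ⊢ (q_0, bbab, $) ⊢ (q_0, bbab, U$) ⊢ (q_1, bab, W$) ⊢ (q_0, bab, $) ⊢ (q_0, bab, U$) ⊢ (q_1, ab, W$) ⊢ (q_0, ab, $) ⊢ (q_0, ab, U$) ⊢ (q_0, b, $) ⊢ (q_0, b, U$) ⊢ (q_1, ε, W$) ⊢ (q_0, ε, $) ⊢ (q_0, ε, U$)
All input consumed; stack is U$, not empty, and no further ε-move applies.

Reject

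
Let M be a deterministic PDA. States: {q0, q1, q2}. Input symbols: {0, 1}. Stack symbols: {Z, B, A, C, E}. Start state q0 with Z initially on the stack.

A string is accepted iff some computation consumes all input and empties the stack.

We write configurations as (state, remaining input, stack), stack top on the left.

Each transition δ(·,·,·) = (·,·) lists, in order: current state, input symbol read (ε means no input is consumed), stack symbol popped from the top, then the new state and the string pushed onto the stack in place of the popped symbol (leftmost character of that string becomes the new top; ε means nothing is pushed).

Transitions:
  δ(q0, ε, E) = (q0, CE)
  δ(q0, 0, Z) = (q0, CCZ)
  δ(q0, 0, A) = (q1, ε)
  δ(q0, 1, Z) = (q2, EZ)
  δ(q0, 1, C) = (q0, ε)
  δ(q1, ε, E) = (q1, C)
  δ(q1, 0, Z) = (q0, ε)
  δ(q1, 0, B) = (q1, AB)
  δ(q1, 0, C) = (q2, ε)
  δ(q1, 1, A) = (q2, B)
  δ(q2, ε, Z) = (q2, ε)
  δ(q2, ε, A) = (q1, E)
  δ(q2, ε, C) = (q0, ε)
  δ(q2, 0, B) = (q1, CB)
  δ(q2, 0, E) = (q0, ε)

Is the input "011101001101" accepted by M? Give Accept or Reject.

Reject

(q0, 011101001101, Z)
  read 0, top Z: go to q0, push CCZ → (q0, 11101001101, CCZ)
  read 1, top C: go to q0, push ε → (q0, 1101001101, CZ)
  read 1, top C: go to q0, push ε → (q0, 101001101, Z)
  read 1, top Z: go to q2, push EZ → (q2, 01001101, EZ)
  read 0, top E: go to q0, push ε → (q0, 1001101, Z)
  read 1, top Z: go to q2, push EZ → (q2, 001101, EZ)
  read 0, top E: go to q0, push ε → (q0, 01101, Z)
  read 0, top Z: go to q0, push CCZ → (q0, 1101, CCZ)
  read 1, top C: go to q0, push ε → (q0, 101, CZ)
  read 1, top C: go to q0, push ε → (q0, 01, Z)
  read 0, top Z: go to q0, push CCZ → (q0, 1, CCZ)
  read 1, top C: go to q0, push ε → (q0, ε, CZ)
All input consumed; stack is CZ, not empty, and no further ε-move applies.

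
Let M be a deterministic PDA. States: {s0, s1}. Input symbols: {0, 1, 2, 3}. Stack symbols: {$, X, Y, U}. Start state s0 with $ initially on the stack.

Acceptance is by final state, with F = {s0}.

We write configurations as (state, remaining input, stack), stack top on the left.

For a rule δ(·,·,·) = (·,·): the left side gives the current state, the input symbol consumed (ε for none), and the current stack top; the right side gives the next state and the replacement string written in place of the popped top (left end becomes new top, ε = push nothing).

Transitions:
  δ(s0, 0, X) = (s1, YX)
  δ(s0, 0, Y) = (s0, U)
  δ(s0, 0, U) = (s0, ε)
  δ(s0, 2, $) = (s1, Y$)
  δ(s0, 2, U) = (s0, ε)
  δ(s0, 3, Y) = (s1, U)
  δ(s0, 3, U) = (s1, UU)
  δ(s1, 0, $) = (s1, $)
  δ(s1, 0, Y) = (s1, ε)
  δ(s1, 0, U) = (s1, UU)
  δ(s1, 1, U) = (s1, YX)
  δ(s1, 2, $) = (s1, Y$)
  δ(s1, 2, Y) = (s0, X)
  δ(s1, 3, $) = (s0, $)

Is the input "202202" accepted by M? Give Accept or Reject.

(s0, 202202, $) ⊢ (s1, 02202, Y$) ⊢ (s1, 2202, $) ⊢ (s1, 202, Y$) ⊢ (s0, 02, X$) ⊢ (s1, 2, YX$) ⊢ (s0, ε, XX$)
All input consumed; state s0 ∈ F.

Accept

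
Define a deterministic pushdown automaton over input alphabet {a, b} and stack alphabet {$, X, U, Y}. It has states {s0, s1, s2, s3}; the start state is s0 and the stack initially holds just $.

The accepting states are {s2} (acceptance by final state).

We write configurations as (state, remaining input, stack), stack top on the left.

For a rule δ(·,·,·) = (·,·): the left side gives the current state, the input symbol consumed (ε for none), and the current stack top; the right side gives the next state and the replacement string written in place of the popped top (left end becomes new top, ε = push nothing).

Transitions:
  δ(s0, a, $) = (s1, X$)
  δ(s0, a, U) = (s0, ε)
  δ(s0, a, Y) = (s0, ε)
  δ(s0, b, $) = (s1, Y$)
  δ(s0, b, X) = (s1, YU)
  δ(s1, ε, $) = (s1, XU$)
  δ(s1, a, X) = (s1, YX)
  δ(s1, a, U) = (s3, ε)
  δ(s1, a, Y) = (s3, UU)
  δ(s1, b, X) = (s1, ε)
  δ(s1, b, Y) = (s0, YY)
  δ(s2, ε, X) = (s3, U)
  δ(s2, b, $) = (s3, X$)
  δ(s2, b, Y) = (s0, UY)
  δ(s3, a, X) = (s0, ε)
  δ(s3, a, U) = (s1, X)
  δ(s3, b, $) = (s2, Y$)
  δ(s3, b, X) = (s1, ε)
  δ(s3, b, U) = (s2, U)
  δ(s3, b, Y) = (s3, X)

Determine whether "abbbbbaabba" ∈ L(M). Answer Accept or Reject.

(s0, abbbbbaabba, $) ⊢ (s1, bbbbbaabba, X$) ⊢ (s1, bbbbaabba, $) ⊢ (s1, bbbbaabba, XU$) ⊢ (s1, bbbaabba, U$)
No transition applies at (s1, bbbaabba, U$); input not fully consumed.

Reject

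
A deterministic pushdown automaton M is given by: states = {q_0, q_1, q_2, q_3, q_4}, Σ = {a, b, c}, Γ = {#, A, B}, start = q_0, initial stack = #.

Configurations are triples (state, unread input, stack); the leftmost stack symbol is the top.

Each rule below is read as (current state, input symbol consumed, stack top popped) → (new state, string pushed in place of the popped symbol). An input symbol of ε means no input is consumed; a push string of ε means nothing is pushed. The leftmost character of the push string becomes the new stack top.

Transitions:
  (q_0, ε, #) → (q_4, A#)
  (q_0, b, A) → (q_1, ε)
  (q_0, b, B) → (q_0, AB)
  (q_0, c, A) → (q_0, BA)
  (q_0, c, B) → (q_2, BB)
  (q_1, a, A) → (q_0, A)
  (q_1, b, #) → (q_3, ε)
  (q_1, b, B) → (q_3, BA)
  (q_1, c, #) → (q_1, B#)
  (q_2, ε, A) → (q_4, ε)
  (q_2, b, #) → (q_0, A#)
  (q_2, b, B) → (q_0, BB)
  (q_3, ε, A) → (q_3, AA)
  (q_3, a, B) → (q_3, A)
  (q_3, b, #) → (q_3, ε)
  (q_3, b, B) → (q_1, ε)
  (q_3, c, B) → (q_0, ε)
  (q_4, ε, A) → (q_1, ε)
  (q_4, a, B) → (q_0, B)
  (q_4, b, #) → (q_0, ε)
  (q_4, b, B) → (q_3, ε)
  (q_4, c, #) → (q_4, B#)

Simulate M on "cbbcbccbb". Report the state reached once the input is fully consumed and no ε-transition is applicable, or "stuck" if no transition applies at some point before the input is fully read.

(q_0, cbbcbccbb, #)
  ε-move, top #: go to q_4, push A# → (q_4, cbbcbccbb, A#)
  ε-move, top A: go to q_1, push ε → (q_1, cbbcbccbb, #)
  read c, top #: go to q_1, push B# → (q_1, bbcbccbb, B#)
  read b, top B: go to q_3, push BA → (q_3, bcbccbb, BA#)
  read b, top B: go to q_1, push ε → (q_1, cbccbb, A#)
No transition for (q_1, c, top A); M blocks with input cbccbb remaining.

stuck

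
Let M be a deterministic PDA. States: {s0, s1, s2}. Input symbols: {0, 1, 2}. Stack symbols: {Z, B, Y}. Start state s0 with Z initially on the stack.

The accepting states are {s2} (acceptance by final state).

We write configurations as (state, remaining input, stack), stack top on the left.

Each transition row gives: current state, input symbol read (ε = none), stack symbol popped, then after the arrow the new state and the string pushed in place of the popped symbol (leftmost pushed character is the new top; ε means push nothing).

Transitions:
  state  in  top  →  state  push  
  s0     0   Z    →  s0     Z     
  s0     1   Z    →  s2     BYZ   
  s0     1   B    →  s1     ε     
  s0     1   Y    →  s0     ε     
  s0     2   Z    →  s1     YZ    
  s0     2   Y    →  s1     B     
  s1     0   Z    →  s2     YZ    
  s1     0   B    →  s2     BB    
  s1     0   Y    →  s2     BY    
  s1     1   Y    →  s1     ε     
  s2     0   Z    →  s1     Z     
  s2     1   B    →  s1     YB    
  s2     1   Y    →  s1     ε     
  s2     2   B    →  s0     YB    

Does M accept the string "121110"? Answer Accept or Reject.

Accept

(s0, 121110, Z)
  read 1, top Z: go to s2, push BYZ → (s2, 21110, BYZ)
  read 2, top B: go to s0, push YB → (s0, 1110, YBYZ)
  read 1, top Y: go to s0, push ε → (s0, 110, BYZ)
  read 1, top B: go to s1, push ε → (s1, 10, YZ)
  read 1, top Y: go to s1, push ε → (s1, 0, Z)
  read 0, top Z: go to s2, push YZ → (s2, ε, YZ)
All input consumed; state s2 ∈ F.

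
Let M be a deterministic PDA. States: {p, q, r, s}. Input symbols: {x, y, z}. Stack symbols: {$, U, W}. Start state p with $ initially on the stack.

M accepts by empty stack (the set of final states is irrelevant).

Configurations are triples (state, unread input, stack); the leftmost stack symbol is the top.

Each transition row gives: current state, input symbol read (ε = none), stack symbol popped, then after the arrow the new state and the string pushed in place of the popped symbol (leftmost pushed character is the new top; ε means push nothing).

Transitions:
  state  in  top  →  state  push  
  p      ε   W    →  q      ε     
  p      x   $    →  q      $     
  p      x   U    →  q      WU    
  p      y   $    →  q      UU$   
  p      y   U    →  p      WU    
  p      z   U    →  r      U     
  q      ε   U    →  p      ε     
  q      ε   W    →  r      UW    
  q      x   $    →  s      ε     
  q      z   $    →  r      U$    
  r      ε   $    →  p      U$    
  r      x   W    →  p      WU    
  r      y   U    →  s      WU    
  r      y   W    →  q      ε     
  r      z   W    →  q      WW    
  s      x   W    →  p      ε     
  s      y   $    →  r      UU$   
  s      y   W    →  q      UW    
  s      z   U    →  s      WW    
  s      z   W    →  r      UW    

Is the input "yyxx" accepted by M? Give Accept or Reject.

Accept

(p, yyxx, $) ⊢ (q, yxx, UU$) ⊢ (p, yxx, U$) ⊢ (p, xx, WU$) ⊢ (q, xx, U$) ⊢ (p, xx, $) ⊢ (q, x, $) ⊢ (s, ε, ε)
All input consumed and the stack is empty.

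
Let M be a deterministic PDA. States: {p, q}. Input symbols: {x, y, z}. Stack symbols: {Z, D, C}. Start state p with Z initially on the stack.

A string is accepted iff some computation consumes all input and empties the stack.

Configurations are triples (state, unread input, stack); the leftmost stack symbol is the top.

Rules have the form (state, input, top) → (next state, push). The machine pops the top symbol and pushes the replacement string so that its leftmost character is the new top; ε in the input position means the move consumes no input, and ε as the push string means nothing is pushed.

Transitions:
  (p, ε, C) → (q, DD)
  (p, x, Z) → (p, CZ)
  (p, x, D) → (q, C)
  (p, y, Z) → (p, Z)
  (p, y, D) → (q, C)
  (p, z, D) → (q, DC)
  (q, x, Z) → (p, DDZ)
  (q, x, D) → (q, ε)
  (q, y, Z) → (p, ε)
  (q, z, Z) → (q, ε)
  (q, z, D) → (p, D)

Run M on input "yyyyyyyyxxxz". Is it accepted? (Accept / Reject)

(p, yyyyyyyyxxxz, Z)
  read y, top Z: go to p, push Z → (p, yyyyyyyxxxz, Z)
  read y, top Z: go to p, push Z → (p, yyyyyyxxxz, Z)
  read y, top Z: go to p, push Z → (p, yyyyyxxxz, Z)
  read y, top Z: go to p, push Z → (p, yyyyxxxz, Z)
  read y, top Z: go to p, push Z → (p, yyyxxxz, Z)
  read y, top Z: go to p, push Z → (p, yyxxxz, Z)
  read y, top Z: go to p, push Z → (p, yxxxz, Z)
  read y, top Z: go to p, push Z → (p, xxxz, Z)
  read x, top Z: go to p, push CZ → (p, xxz, CZ)
  ε-move, top C: go to q, push DD → (q, xxz, DDZ)
  read x, top D: go to q, push ε → (q, xz, DZ)
  read x, top D: go to q, push ε → (q, z, Z)
  read z, top Z: go to q, push ε → (q, ε, ε)
All input consumed and the stack is empty.

Accept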